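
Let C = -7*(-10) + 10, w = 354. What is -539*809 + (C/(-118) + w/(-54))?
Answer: -231546922/531 ≈ -4.3606e+5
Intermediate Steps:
C = 80 (C = 70 + 10 = 80)
-539*809 + (C/(-118) + w/(-54)) = -539*809 + (80/(-118) + 354/(-54)) = -436051 + (80*(-1/118) + 354*(-1/54)) = -436051 + (-40/59 - 59/9) = -436051 - 3841/531 = -231546922/531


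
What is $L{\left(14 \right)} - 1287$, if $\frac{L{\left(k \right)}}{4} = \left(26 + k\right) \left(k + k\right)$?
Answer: $3193$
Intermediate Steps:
$L{\left(k \right)} = 8 k \left(26 + k\right)$ ($L{\left(k \right)} = 4 \left(26 + k\right) \left(k + k\right) = 4 \left(26 + k\right) 2 k = 4 \cdot 2 k \left(26 + k\right) = 8 k \left(26 + k\right)$)
$L{\left(14 \right)} - 1287 = 8 \cdot 14 \left(26 + 14\right) - 1287 = 8 \cdot 14 \cdot 40 - 1287 = 4480 - 1287 = 3193$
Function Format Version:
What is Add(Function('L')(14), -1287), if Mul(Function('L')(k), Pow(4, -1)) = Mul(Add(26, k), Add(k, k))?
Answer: 3193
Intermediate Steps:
Function('L')(k) = Mul(8, k, Add(26, k)) (Function('L')(k) = Mul(4, Mul(Add(26, k), Add(k, k))) = Mul(4, Mul(Add(26, k), Mul(2, k))) = Mul(4, Mul(2, k, Add(26, k))) = Mul(8, k, Add(26, k)))
Add(Function('L')(14), -1287) = Add(Mul(8, 14, Add(26, 14)), -1287) = Add(Mul(8, 14, 40), -1287) = Add(4480, -1287) = 3193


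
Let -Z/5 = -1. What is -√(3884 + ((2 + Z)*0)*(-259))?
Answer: -2*√971 ≈ -62.322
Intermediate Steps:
Z = 5 (Z = -5*(-1) = 5)
-√(3884 + ((2 + Z)*0)*(-259)) = -√(3884 + ((2 + 5)*0)*(-259)) = -√(3884 + (7*0)*(-259)) = -√(3884 + 0*(-259)) = -√(3884 + 0) = -√3884 = -2*√971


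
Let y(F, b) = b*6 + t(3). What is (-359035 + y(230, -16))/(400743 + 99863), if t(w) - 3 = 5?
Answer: -359123/500606 ≈ -0.71738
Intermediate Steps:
t(w) = 8 (t(w) = 3 + 5 = 8)
y(F, b) = 8 + 6*b (y(F, b) = b*6 + 8 = 6*b + 8 = 8 + 6*b)
(-359035 + y(230, -16))/(400743 + 99863) = (-359035 + (8 + 6*(-16)))/(400743 + 99863) = (-359035 + (8 - 96))/500606 = (-359035 - 88)*(1/500606) = -359123*1/500606 = -359123/500606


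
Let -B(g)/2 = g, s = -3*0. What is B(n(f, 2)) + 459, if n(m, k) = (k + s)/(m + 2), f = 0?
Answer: 457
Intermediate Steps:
s = 0
n(m, k) = k/(2 + m) (n(m, k) = (k + 0)/(m + 2) = k/(2 + m))
B(g) = -2*g
B(n(f, 2)) + 459 = -4/(2 + 0) + 459 = -4/2 + 459 = -2*1 + 459 = -2 + 459 = 457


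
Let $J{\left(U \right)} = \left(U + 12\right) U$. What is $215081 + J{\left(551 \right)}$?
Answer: $525294$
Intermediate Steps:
$J{\left(U \right)} = U \left(12 + U\right)$ ($J{\left(U \right)} = \left(12 + U\right) U = U \left(12 + U\right)$)
$215081 + J{\left(551 \right)} = 215081 + 551 \left(12 + 551\right) = 215081 + 551 \cdot 563 = 215081 + 310213 = 525294$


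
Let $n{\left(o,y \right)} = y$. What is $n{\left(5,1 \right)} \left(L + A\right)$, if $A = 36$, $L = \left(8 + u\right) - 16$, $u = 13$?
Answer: $41$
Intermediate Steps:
$L = 5$ ($L = \left(8 + 13\right) - 16 = 21 - 16 = 5$)
$n{\left(5,1 \right)} \left(L + A\right) = 1 \left(5 + 36\right) = 1 \cdot 41 = 41$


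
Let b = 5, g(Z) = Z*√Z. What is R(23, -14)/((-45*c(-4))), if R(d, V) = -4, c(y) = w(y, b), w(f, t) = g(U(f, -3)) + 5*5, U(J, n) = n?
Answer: 5/1467 + I*√3/2445 ≈ 0.0034083 + 0.0007084*I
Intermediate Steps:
g(Z) = Z^(3/2)
w(f, t) = 25 - 3*I*√3 (w(f, t) = (-3)^(3/2) + 5*5 = -3*I*√3 + 25 = 25 - 3*I*√3)
c(y) = 25 - 3*I*√3
R(23, -14)/((-45*c(-4))) = -4*(-1/(45*(25 - 3*I*√3))) = -4/(-1125 + 135*I*√3)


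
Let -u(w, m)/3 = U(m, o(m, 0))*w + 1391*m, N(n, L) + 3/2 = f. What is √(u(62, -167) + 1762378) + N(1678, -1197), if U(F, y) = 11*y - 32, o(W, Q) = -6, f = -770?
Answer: -1543/2 + √2477497 ≈ 802.51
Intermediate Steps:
U(F, y) = -32 + 11*y
N(n, L) = -1543/2 (N(n, L) = -3/2 - 770 = -1543/2)
u(w, m) = -4173*m + 294*w (u(w, m) = -3*((-32 + 11*(-6))*w + 1391*m) = -3*((-32 - 66)*w + 1391*m) = -3*(-98*w + 1391*m) = -4173*m + 294*w)
√(u(62, -167) + 1762378) + N(1678, -1197) = √((-4173*(-167) + 294*62) + 1762378) - 1543/2 = √((696891 + 18228) + 1762378) - 1543/2 = √(715119 + 1762378) - 1543/2 = √2477497 - 1543/2 = -1543/2 + √2477497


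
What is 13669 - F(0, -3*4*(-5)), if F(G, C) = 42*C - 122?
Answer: 11271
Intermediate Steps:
F(G, C) = -122 + 42*C
13669 - F(0, -3*4*(-5)) = 13669 - (-122 + 42*(-3*4*(-5))) = 13669 - (-122 + 42*(-12*(-5))) = 13669 - (-122 + 42*60) = 13669 - (-122 + 2520) = 13669 - 1*2398 = 13669 - 2398 = 11271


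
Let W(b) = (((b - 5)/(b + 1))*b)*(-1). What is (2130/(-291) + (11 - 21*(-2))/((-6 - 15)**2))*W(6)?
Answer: 615938/99813 ≈ 6.1709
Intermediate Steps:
W(b) = -b*(-5 + b)/(1 + b) (W(b) = (((-5 + b)/(1 + b))*b)*(-1) = (b*(-5 + b)/(1 + b))*(-1) = -b*(-5 + b)/(1 + b))
(2130/(-291) + (11 - 21*(-2))/((-6 - 15)**2))*W(6) = (2130/(-291) + (11 - 21*(-2))/((-6 - 15)**2))*(6*(5 - 1*6)/(1 + 6)) = (2130*(-1/291) + (11 + 42)/((-21)**2))*(6*(5 - 6)/7) = (-710/97 + 53/441)*(6*(1/7)*(-1)) = (-710/97 + 53*(1/441))*(-6/7) = (-710/97 + 53/441)*(-6/7) = -307969/42777*(-6/7) = 615938/99813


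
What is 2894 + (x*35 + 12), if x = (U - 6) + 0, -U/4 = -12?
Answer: 4376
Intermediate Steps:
U = 48 (U = -4*(-12) = 48)
x = 42 (x = (48 - 6) + 0 = 42 + 0 = 42)
2894 + (x*35 + 12) = 2894 + (42*35 + 12) = 2894 + (1470 + 12) = 2894 + 1482 = 4376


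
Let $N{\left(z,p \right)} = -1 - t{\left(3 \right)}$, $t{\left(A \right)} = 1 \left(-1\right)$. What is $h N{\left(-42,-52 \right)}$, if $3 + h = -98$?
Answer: $0$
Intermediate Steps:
$h = -101$ ($h = -3 - 98 = -101$)
$t{\left(A \right)} = -1$
$N{\left(z,p \right)} = 0$ ($N{\left(z,p \right)} = -1 - -1 = -1 + 1 = 0$)
$h N{\left(-42,-52 \right)} = \left(-101\right) 0 = 0$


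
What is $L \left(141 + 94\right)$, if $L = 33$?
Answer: $7755$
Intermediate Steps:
$L \left(141 + 94\right) = 33 \left(141 + 94\right) = 33 \cdot 235 = 7755$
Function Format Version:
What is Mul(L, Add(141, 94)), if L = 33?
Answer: 7755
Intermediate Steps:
Mul(L, Add(141, 94)) = Mul(33, Add(141, 94)) = Mul(33, 235) = 7755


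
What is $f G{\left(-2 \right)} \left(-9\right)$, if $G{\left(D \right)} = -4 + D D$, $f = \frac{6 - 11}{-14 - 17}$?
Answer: $0$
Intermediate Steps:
$f = \frac{5}{31}$ ($f = - \frac{5}{-31} = \left(-5\right) \left(- \frac{1}{31}\right) = \frac{5}{31} \approx 0.16129$)
$G{\left(D \right)} = -4 + D^{2}$
$f G{\left(-2 \right)} \left(-9\right) = \frac{5 \left(-4 + \left(-2\right)^{2}\right)}{31} \left(-9\right) = \frac{5 \left(-4 + 4\right)}{31} \left(-9\right) = \frac{5}{31} \cdot 0 \left(-9\right) = 0 \left(-9\right) = 0$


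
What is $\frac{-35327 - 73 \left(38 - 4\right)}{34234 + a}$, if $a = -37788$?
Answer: $\frac{37809}{3554} \approx 10.638$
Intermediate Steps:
$\frac{-35327 - 73 \left(38 - 4\right)}{34234 + a} = \frac{-35327 - 73 \left(38 - 4\right)}{34234 - 37788} = \frac{-35327 - 2482}{-3554} = \left(-35327 - 2482\right) \left(- \frac{1}{3554}\right) = \left(-37809\right) \left(- \frac{1}{3554}\right) = \frac{37809}{3554}$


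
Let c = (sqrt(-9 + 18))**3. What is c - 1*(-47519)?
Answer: 47546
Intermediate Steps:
c = 27 (c = (sqrt(9))**3 = 3**3 = 27)
c - 1*(-47519) = 27 - 1*(-47519) = 27 + 47519 = 47546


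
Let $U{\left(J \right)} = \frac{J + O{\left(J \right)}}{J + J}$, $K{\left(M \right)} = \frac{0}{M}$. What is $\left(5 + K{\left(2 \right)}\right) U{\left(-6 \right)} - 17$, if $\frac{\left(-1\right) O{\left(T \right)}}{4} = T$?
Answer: $- \frac{49}{2} \approx -24.5$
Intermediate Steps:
$K{\left(M \right)} = 0$
$O{\left(T \right)} = - 4 T$
$U{\left(J \right)} = - \frac{3}{2}$ ($U{\left(J \right)} = \frac{J - 4 J}{J + J} = \frac{\left(-3\right) J}{2 J} = - 3 J \frac{1}{2 J} = - \frac{3}{2}$)
$\left(5 + K{\left(2 \right)}\right) U{\left(-6 \right)} - 17 = \left(5 + 0\right) \left(- \frac{3}{2}\right) - 17 = 5 \left(- \frac{3}{2}\right) - 17 = - \frac{15}{2} - 17 = - \frac{49}{2}$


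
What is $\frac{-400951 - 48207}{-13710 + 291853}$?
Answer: $- \frac{449158}{278143} \approx -1.6148$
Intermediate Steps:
$\frac{-400951 - 48207}{-13710 + 291853} = - \frac{449158}{278143}$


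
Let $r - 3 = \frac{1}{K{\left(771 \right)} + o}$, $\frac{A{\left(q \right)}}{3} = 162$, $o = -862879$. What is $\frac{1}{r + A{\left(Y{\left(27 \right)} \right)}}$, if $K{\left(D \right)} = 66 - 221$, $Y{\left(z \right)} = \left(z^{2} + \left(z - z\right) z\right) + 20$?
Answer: $\frac{863034}{422023625} \approx 0.002045$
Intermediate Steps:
$Y{\left(z \right)} = 20 + z^{2}$ ($Y{\left(z \right)} = \left(z^{2} + 0 z\right) + 20 = \left(z^{2} + 0\right) + 20 = z^{2} + 20 = 20 + z^{2}$)
$K{\left(D \right)} = -155$
$A{\left(q \right)} = 486$ ($A{\left(q \right)} = 3 \cdot 162 = 486$)
$r = \frac{2589101}{863034}$ ($r = 3 + \frac{1}{-155 - 862879} = 3 + \frac{1}{-863034} = 3 - \frac{1}{863034} = \frac{2589101}{863034} \approx 3.0$)
$\frac{1}{r + A{\left(Y{\left(27 \right)} \right)}} = \frac{1}{\frac{2589101}{863034} + 486} = \frac{1}{\frac{422023625}{863034}} = \frac{863034}{422023625}$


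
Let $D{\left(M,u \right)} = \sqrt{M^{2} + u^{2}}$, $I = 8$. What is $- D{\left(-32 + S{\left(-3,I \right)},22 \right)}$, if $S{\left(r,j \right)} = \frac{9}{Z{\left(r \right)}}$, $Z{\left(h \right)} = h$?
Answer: $- \sqrt{1709} \approx -41.34$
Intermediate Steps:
$S{\left(r,j \right)} = \frac{9}{r}$
$- D{\left(-32 + S{\left(-3,I \right)},22 \right)} = - \sqrt{\left(-32 + \frac{9}{-3}\right)^{2} + 22^{2}} = - \sqrt{\left(-32 + 9 \left(- \frac{1}{3}\right)\right)^{2} + 484} = - \sqrt{\left(-32 - 3\right)^{2} + 484} = - \sqrt{\left(-35\right)^{2} + 484} = - \sqrt{1225 + 484} = - \sqrt{1709}$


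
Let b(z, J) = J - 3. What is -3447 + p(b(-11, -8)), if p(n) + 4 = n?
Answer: -3462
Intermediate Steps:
b(z, J) = -3 + J
p(n) = -4 + n
-3447 + p(b(-11, -8)) = -3447 + (-4 + (-3 - 8)) = -3447 + (-4 - 11) = -3447 - 15 = -3462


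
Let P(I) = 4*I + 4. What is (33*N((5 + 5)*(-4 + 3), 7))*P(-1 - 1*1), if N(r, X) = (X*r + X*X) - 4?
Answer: 3300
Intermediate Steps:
N(r, X) = -4 + X² + X*r (N(r, X) = (X*r + X²) - 4 = (X² + X*r) - 4 = -4 + X² + X*r)
P(I) = 4 + 4*I
(33*N((5 + 5)*(-4 + 3), 7))*P(-1 - 1*1) = (33*(-4 + 7² + 7*((5 + 5)*(-4 + 3))))*(4 + 4*(-1 - 1*1)) = (33*(-4 + 49 + 7*(10*(-1))))*(4 + 4*(-1 - 1)) = (33*(-4 + 49 + 7*(-10)))*(4 + 4*(-2)) = (33*(-4 + 49 - 70))*(4 - 8) = (33*(-25))*(-4) = -825*(-4) = 3300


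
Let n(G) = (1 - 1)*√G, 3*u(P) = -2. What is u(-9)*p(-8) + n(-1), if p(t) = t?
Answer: 16/3 ≈ 5.3333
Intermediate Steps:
u(P) = -⅔ (u(P) = (⅓)*(-2) = -⅔)
n(G) = 0 (n(G) = 0*√G = 0)
u(-9)*p(-8) + n(-1) = -⅔*(-8) + 0 = 16/3 + 0 = 16/3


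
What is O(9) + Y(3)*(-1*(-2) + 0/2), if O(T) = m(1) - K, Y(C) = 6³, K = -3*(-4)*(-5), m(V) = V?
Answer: 493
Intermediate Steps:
K = -60 (K = 12*(-5) = -60)
Y(C) = 216
O(T) = 61 (O(T) = 1 - 1*(-60) = 1 + 60 = 61)
O(9) + Y(3)*(-1*(-2) + 0/2) = 61 + 216*(-1*(-2) + 0/2) = 61 + 216*(2 + 0*(½)) = 61 + 216*(2 + 0) = 61 + 216*2 = 61 + 432 = 493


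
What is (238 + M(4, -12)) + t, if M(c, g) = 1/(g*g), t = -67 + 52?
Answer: 32113/144 ≈ 223.01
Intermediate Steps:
t = -15
M(c, g) = g⁻² (M(c, g) = 1/(g²) = g⁻²)
(238 + M(4, -12)) + t = (238 + (-12)⁻²) - 15 = (238 + 1/144) - 15 = 34273/144 - 15 = 32113/144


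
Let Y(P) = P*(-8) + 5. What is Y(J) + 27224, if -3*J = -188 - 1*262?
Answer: 26029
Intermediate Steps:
J = 150 (J = -(-188 - 1*262)/3 = -(-188 - 262)/3 = -⅓*(-450) = 150)
Y(P) = 5 - 8*P (Y(P) = -8*P + 5 = 5 - 8*P)
Y(J) + 27224 = (5 - 8*150) + 27224 = (5 - 1200) + 27224 = -1195 + 27224 = 26029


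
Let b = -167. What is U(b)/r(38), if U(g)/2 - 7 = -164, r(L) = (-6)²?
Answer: -157/18 ≈ -8.7222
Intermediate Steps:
r(L) = 36
U(g) = -314 (U(g) = 14 + 2*(-164) = 14 - 328 = -314)
U(b)/r(38) = -314/36 = -314*1/36 = -157/18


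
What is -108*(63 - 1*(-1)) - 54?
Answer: -6966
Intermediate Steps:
-108*(63 - 1*(-1)) - 54 = -108*(63 + 1) - 54 = -108*64 - 54 = -6912 - 54 = -6966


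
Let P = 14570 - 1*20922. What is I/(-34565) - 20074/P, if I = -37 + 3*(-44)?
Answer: 347465649/109778440 ≈ 3.1652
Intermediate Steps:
I = -169 (I = -37 - 132 = -169)
P = -6352 (P = 14570 - 20922 = -6352)
I/(-34565) - 20074/P = -169/(-34565) - 20074/(-6352) = -169*(-1/34565) - 20074*(-1/6352) = 169/34565 + 10037/3176 = 347465649/109778440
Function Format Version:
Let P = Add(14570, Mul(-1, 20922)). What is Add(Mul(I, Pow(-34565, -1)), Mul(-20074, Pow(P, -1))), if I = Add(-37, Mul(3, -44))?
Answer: Rational(347465649, 109778440) ≈ 3.1652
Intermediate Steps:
I = -169 (I = Add(-37, -132) = -169)
P = -6352 (P = Add(14570, -20922) = -6352)
Add(Mul(I, Pow(-34565, -1)), Mul(-20074, Pow(P, -1))) = Add(Mul(-169, Pow(-34565, -1)), Mul(-20074, Pow(-6352, -1))) = Add(Mul(-169, Rational(-1, 34565)), Mul(-20074, Rational(-1, 6352))) = Add(Rational(169, 34565), Rational(10037, 3176)) = Rational(347465649, 109778440)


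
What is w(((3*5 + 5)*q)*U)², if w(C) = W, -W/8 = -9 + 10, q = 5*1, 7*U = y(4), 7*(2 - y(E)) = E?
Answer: 64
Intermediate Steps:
y(E) = 2 - E/7
U = 10/49 (U = (2 - ⅐*4)/7 = (2 - 4/7)/7 = (⅐)*(10/7) = 10/49 ≈ 0.20408)
q = 5
W = -8 (W = -8*(-9 + 10) = -8*1 = -8)
w(C) = -8
w(((3*5 + 5)*q)*U)² = (-8)² = 64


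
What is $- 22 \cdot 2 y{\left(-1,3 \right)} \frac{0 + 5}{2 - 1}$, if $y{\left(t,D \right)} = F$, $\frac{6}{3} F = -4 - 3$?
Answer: $770$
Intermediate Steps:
$F = - \frac{7}{2}$ ($F = \frac{-4 - 3}{2} = \frac{1}{2} \left(-7\right) = - \frac{7}{2} \approx -3.5$)
$y{\left(t,D \right)} = - \frac{7}{2}$
$- 22 \cdot 2 y{\left(-1,3 \right)} \frac{0 + 5}{2 - 1} = - 22 \cdot 2 \left(- \frac{7}{2}\right) \frac{0 + 5}{2 - 1} = - 22 \left(- 7 \cdot \frac{5}{1}\right) = - 22 \left(- 7 \cdot 5 \cdot 1\right) = - 22 \left(\left(-7\right) 5\right) = \left(-22\right) \left(-35\right) = 770$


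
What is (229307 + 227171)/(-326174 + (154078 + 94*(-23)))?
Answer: -228239/87129 ≈ -2.6196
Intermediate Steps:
(229307 + 227171)/(-326174 + (154078 + 94*(-23))) = 456478/(-326174 + (154078 - 2162)) = 456478/(-326174 + 151916) = 456478/(-174258) = 456478*(-1/174258) = -228239/87129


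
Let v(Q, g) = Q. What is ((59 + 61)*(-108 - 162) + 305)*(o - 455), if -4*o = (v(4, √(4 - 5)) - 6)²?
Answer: 14635320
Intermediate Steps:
o = -1 (o = -(4 - 6)²/4 = -¼*(-2)² = -¼*4 = -1)
((59 + 61)*(-108 - 162) + 305)*(o - 455) = ((59 + 61)*(-108 - 162) + 305)*(-1 - 455) = (120*(-270) + 305)*(-456) = (-32400 + 305)*(-456) = -32095*(-456) = 14635320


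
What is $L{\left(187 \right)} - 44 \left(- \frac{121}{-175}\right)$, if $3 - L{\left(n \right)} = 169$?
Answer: $- \frac{34374}{175} \approx -196.42$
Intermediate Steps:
$L{\left(n \right)} = -166$ ($L{\left(n \right)} = 3 - 169 = -166$)
$L{\left(187 \right)} - 44 \left(- \frac{121}{-175}\right) = -166 - 44 \left(- \frac{121}{-175}\right) = -166 - 44 \left(\left(-121\right) \left(- \frac{1}{175}\right)\right) = -166 - 44 \cdot \frac{121}{175} = -166 - \frac{5324}{175} = - \frac{34374}{175}$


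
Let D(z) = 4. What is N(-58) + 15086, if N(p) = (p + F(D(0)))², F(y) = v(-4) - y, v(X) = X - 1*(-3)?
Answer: 19055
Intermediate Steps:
v(X) = 3 + X (v(X) = X + 3 = 3 + X)
F(y) = -1 - y (F(y) = (3 - 4) - y = -1 - y)
N(p) = (-5 + p)² (N(p) = (p + (-1 - 1*4))² = (p + (-1 - 4))² = (p - 5)² = (-5 + p)²)
N(-58) + 15086 = (-5 - 58)² + 15086 = (-63)² + 15086 = 3969 + 15086 = 19055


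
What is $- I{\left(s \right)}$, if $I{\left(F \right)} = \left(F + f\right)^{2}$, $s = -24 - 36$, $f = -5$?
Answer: $-4225$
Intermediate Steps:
$s = -60$
$I{\left(F \right)} = \left(-5 + F\right)^{2}$ ($I{\left(F \right)} = \left(F - 5\right)^{2} = \left(-5 + F\right)^{2}$)
$- I{\left(s \right)} = - \left(-5 - 60\right)^{2} = - \left(-65\right)^{2} = \left(-1\right) 4225 = -4225$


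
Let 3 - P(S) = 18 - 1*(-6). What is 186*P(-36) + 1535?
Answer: -2371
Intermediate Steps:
P(S) = -21 (P(S) = 3 - (18 - 1*(-6)) = 3 - (18 + 6) = 3 - 1*24 = 3 - 24 = -21)
186*P(-36) + 1535 = 186*(-21) + 1535 = -3906 + 1535 = -2371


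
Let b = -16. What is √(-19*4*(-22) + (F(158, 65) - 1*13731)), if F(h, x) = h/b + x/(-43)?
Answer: 3*I*√39676702/172 ≈ 109.87*I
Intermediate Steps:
F(h, x) = -h/16 - x/43 (F(h, x) = h/(-16) + x/(-43) = h*(-1/16) + x*(-1/43) = -h/16 - x/43)
√(-19*4*(-22) + (F(158, 65) - 1*13731)) = √(-19*4*(-22) + ((-1/16*158 - 1/43*65) - 1*13731)) = √(-76*(-22) + ((-79/8 - 65/43) - 13731)) = √(1672 + (-3917/344 - 13731)) = √(1672 - 4727381/344) = √(-4152213/344) = 3*I*√39676702/172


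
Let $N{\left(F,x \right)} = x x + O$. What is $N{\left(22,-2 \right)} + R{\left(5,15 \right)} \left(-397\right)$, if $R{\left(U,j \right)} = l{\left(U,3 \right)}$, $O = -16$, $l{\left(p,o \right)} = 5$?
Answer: $-1997$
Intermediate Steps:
$R{\left(U,j \right)} = 5$
$N{\left(F,x \right)} = -16 + x^{2}$ ($N{\left(F,x \right)} = x x - 16 = x^{2} - 16 = -16 + x^{2}$)
$N{\left(22,-2 \right)} + R{\left(5,15 \right)} \left(-397\right) = \left(-16 + \left(-2\right)^{2}\right) + 5 \left(-397\right) = \left(-16 + 4\right) - 1985 = -12 - 1985 = -1997$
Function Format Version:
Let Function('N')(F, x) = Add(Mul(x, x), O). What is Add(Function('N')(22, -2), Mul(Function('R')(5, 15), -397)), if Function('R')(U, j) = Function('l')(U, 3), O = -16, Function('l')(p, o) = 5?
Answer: -1997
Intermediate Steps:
Function('R')(U, j) = 5
Function('N')(F, x) = Add(-16, Pow(x, 2)) (Function('N')(F, x) = Add(Mul(x, x), -16) = Add(Pow(x, 2), -16) = Add(-16, Pow(x, 2)))
Add(Function('N')(22, -2), Mul(Function('R')(5, 15), -397)) = Add(Add(-16, Pow(-2, 2)), Mul(5, -397)) = Add(Add(-16, 4), -1985) = Add(-12, -1985) = -1997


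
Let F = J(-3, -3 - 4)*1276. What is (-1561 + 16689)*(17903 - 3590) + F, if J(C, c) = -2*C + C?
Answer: 216530892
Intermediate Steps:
J(C, c) = -C
F = 3828 (F = -1*(-3)*1276 = 3*1276 = 3828)
(-1561 + 16689)*(17903 - 3590) + F = (-1561 + 16689)*(17903 - 3590) + 3828 = 15128*14313 + 3828 = 216527064 + 3828 = 216530892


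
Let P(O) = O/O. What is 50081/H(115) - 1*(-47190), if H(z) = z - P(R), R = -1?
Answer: 5429741/114 ≈ 47629.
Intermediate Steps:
P(O) = 1
H(z) = -1 + z (H(z) = z - 1*1 = z - 1 = -1 + z)
50081/H(115) - 1*(-47190) = 50081/(-1 + 115) - 1*(-47190) = 50081/114 + 47190 = 5429741/114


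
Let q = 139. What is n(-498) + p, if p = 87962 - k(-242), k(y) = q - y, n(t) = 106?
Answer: 87687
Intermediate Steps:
k(y) = 139 - y
p = 87581 (p = 87962 - (139 - 1*(-242)) = 87962 - (139 + 242) = 87962 - 1*381 = 87962 - 381 = 87581)
n(-498) + p = 106 + 87581 = 87687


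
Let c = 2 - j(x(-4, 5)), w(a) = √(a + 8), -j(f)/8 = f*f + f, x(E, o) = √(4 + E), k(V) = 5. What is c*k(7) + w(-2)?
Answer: 10 + √6 ≈ 12.449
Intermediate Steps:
j(f) = -8*f - 8*f² (j(f) = -8*(f*f + f) = -8*(f² + f) = -8*(f + f²) = -8*f - 8*f²)
w(a) = √(8 + a)
c = 2 (c = 2 - (-8)*√(4 - 4)*(1 + √(4 - 4)) = 2 - (-8)*√0*(1 + √0) = 2 - (-8)*0*(1 + 0) = 2 - (-8)*0 = 2 - 1*0 = 2 + 0 = 2)
c*k(7) + w(-2) = 2*5 + √(8 - 2) = 10 + √6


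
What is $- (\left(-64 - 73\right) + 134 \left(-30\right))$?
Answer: $4157$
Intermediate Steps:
$- (\left(-64 - 73\right) + 134 \left(-30\right)) = - (-137 - 4020) = \left(-1\right) \left(-4157\right) = 4157$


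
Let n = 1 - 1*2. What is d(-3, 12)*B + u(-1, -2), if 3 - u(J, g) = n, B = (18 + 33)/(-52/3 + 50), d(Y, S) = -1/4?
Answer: 1415/392 ≈ 3.6097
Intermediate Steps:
d(Y, S) = -¼ (d(Y, S) = -1*¼ = -¼)
B = 153/98 (B = 51/(-52*⅓ + 50) = 51/(-52/3 + 50) = 51/(98/3) = 51*(3/98) = 153/98 ≈ 1.5612)
n = -1 (n = 1 - 2 = -1)
u(J, g) = 4 (u(J, g) = 3 - 1*(-1) = 3 + 1 = 4)
d(-3, 12)*B + u(-1, -2) = -¼*153/98 + 4 = -153/392 + 4 = 1415/392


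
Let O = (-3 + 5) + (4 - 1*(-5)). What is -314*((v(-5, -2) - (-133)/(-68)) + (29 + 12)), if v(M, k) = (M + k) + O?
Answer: -459539/34 ≈ -13516.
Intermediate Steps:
O = 11 (O = 2 + (4 + 5) = 2 + 9 = 11)
v(M, k) = 11 + M + k (v(M, k) = (M + k) + 11 = 11 + M + k)
-314*((v(-5, -2) - (-133)/(-68)) + (29 + 12)) = -314*(((11 - 5 - 2) - (-133)/(-68)) + (29 + 12)) = -314*((4 - (-133)*(-1)/68) + 41) = -314*((4 - 1*133/68) + 41) = -314*((4 - 133/68) + 41) = -314*(139/68 + 41) = -314*2927/68 = -459539/34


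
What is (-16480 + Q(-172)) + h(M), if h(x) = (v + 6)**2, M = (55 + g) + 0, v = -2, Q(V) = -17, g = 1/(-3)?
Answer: -16481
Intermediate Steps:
g = -1/3 ≈ -0.33333
M = 164/3 (M = (55 - 1/3) + 0 = 164/3 + 0 = 164/3 ≈ 54.667)
h(x) = 16 (h(x) = (-2 + 6)**2 = 4**2 = 16)
(-16480 + Q(-172)) + h(M) = (-16480 - 17) + 16 = -16497 + 16 = -16481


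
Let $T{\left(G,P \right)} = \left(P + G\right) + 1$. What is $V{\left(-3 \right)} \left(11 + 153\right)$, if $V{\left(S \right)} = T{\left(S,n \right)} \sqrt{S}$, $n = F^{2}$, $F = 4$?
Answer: $2296 i \sqrt{3} \approx 3976.8 i$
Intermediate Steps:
$n = 16$ ($n = 4^{2} = 16$)
$T{\left(G,P \right)} = 1 + G + P$ ($T{\left(G,P \right)} = \left(G + P\right) + 1 = 1 + G + P$)
$V{\left(S \right)} = \sqrt{S} \left(17 + S\right)$ ($V{\left(S \right)} = \left(1 + S + 16\right) \sqrt{S} = \left(17 + S\right) \sqrt{S} = \sqrt{S} \left(17 + S\right)$)
$V{\left(-3 \right)} \left(11 + 153\right) = \sqrt{-3} \left(17 - 3\right) \left(11 + 153\right) = i \sqrt{3} \cdot 14 \cdot 164 = 14 i \sqrt{3} \cdot 164 = 2296 i \sqrt{3}$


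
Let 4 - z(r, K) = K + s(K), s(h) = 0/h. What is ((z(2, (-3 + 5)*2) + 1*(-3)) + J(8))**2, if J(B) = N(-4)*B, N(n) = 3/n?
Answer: 81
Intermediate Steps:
s(h) = 0
J(B) = -3*B/4 (J(B) = (3/(-4))*B = (3*(-1/4))*B = -3*B/4)
z(r, K) = 4 - K (z(r, K) = 4 - (K + 0) = 4 - K)
((z(2, (-3 + 5)*2) + 1*(-3)) + J(8))**2 = (((4 - (-3 + 5)*2) + 1*(-3)) - 3/4*8)**2 = (((4 - 2*2) - 3) - 6)**2 = (((4 - 1*4) - 3) - 6)**2 = (((4 - 4) - 3) - 6)**2 = ((0 - 3) - 6)**2 = (-3 - 6)**2 = (-9)**2 = 81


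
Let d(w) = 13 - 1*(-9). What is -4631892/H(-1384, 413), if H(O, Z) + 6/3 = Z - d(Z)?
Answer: -4631892/389 ≈ -11907.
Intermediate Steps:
d(w) = 22 (d(w) = 13 + 9 = 22)
H(O, Z) = -24 + Z (H(O, Z) = -2 + (Z - 1*22) = -2 + (Z - 22) = -2 + (-22 + Z) = -24 + Z)
-4631892/H(-1384, 413) = -4631892/(-24 + 413) = -4631892/389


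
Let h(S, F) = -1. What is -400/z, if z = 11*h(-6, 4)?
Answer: 400/11 ≈ 36.364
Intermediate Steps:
z = -11 (z = 11*(-1) = -11)
-400/z = -400/(-11) = -400*(-1/11) = 400/11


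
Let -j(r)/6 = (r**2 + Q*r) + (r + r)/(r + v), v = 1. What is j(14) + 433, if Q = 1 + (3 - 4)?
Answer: -3771/5 ≈ -754.20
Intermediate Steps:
Q = 0 (Q = 1 - 1 = 0)
j(r) = -6*r**2 - 12*r/(1 + r) (j(r) = -6*((r**2 + 0*r) + (r + r)/(r + 1)) = -6*((r**2 + 0) + (2*r)/(1 + r)) = -6*(r**2 + 2*r/(1 + r)) = -6*r**2 - 12*r/(1 + r))
j(14) + 433 = -6*14*(2 + 14 + 14**2)/(1 + 14) + 433 = -6*14*(2 + 14 + 196)/15 + 433 = -6*14*1/15*212 + 433 = -5936/5 + 433 = -3771/5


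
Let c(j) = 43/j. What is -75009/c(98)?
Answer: -7350882/43 ≈ -1.7095e+5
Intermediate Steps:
-75009/c(98) = -75009/(43/98) = -75009/(43*(1/98)) = -75009/43/98 = -75009*98/43 = -33*222754/43 = -7350882/43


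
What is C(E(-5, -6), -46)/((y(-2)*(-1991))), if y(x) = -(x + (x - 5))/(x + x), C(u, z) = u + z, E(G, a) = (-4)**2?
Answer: -40/5973 ≈ -0.0066968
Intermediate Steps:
E(G, a) = 16
y(x) = -(-5 + 2*x)/(2*x) (y(x) = -(x + (-5 + x))/(2*x) = -(-5 + 2*x)*1/(2*x) = -(-5 + 2*x)/(2*x))
C(E(-5, -6), -46)/((y(-2)*(-1991))) = (16 - 46)/((((5/2 - 1*(-2))/(-2))*(-1991))) = -30*2/(1991*(5/2 + 2)) = -30/(-1/2*9/2*(-1991)) = -30/((-9/4*(-1991))) = -30/17919/4 = -30*4/17919 = -40/5973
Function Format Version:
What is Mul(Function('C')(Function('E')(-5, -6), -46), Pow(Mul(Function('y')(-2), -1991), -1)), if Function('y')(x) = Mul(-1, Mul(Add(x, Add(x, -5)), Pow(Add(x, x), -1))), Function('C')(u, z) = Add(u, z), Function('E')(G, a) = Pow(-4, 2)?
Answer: Rational(-40, 5973) ≈ -0.0066968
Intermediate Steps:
Function('E')(G, a) = 16
Function('y')(x) = Mul(Rational(-1, 2), Pow(x, -1), Add(-5, Mul(2, x))) (Function('y')(x) = Mul(-1, Mul(Add(x, Add(-5, x)), Pow(Mul(2, x), -1))) = Mul(-1, Mul(Add(-5, Mul(2, x)), Mul(Rational(1, 2), Pow(x, -1)))) = Mul(-1, Mul(Rational(1, 2), Pow(x, -1), Add(-5, Mul(2, x)))) = Mul(Rational(-1, 2), Pow(x, -1), Add(-5, Mul(2, x))))
Mul(Function('C')(Function('E')(-5, -6), -46), Pow(Mul(Function('y')(-2), -1991), -1)) = Mul(Add(16, -46), Pow(Mul(Mul(Pow(-2, -1), Add(Rational(5, 2), Mul(-1, -2))), -1991), -1)) = Mul(-30, Pow(Mul(Mul(Rational(-1, 2), Add(Rational(5, 2), 2)), -1991), -1)) = Mul(-30, Pow(Mul(Mul(Rational(-1, 2), Rational(9, 2)), -1991), -1)) = Mul(-30, Pow(Mul(Rational(-9, 4), -1991), -1)) = Mul(-30, Pow(Rational(17919, 4), -1)) = Mul(-30, Rational(4, 17919)) = Rational(-40, 5973)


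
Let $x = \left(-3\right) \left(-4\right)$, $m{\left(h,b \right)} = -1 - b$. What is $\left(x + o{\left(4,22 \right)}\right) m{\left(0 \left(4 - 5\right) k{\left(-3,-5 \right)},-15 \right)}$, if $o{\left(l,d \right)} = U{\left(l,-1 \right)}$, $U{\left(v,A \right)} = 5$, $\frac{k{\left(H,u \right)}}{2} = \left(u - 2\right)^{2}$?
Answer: $238$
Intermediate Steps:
$k{\left(H,u \right)} = 2 \left(-2 + u\right)^{2}$ ($k{\left(H,u \right)} = 2 \left(u - 2\right)^{2} = 2 \left(-2 + u\right)^{2}$)
$o{\left(l,d \right)} = 5$
$x = 12$
$\left(x + o{\left(4,22 \right)}\right) m{\left(0 \left(4 - 5\right) k{\left(-3,-5 \right)},-15 \right)} = \left(12 + 5\right) \left(-1 - -15\right) = 17 \left(-1 + 15\right) = 17 \cdot 14 = 238$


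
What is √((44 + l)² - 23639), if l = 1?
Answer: I*√21614 ≈ 147.02*I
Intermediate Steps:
√((44 + l)² - 23639) = √((44 + 1)² - 23639) = √(45² - 23639) = √(2025 - 23639) = √(-21614) = I*√21614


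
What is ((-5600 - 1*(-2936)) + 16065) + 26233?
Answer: 39634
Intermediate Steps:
((-5600 - 1*(-2936)) + 16065) + 26233 = ((-5600 + 2936) + 16065) + 26233 = (-2664 + 16065) + 26233 = 13401 + 26233 = 39634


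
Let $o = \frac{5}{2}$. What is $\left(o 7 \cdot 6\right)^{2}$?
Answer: $11025$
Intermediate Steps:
$o = \frac{5}{2}$ ($o = 5 \cdot \frac{1}{2} = \frac{5}{2} \approx 2.5$)
$\left(o 7 \cdot 6\right)^{2} = \left(\frac{5}{2} \cdot 7 \cdot 6\right)^{2} = \left(\frac{35}{2} \cdot 6\right)^{2} = 105^{2} = 11025$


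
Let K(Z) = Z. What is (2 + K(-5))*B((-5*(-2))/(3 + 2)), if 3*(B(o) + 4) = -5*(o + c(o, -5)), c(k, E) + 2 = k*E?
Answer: -38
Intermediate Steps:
c(k, E) = -2 + E*k (c(k, E) = -2 + k*E = -2 + E*k)
B(o) = -⅔ + 20*o/3 (B(o) = -4 + (-5*(o + (-2 - 5*o)))/3 = -4 + (-5*(-2 - 4*o))/3 = -4 + (10 + 20*o)/3 = -4 + (10/3 + 20*o/3) = -⅔ + 20*o/3)
(2 + K(-5))*B((-5*(-2))/(3 + 2)) = (2 - 5)*(-⅔ + 20*((-5*(-2))/(3 + 2))/3) = -3*(-⅔ + 20*(10/5)/3) = -3*(-⅔ + 20*(10*(⅕))/3) = -3*(-⅔ + (20/3)*2) = -3*(-⅔ + 40/3) = -3*38/3 = -38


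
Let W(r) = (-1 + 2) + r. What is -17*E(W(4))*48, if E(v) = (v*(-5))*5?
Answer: 102000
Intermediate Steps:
W(r) = 1 + r
E(v) = -25*v (E(v) = -5*v*5 = -25*v)
-17*E(W(4))*48 = -(-425)*(1 + 4)*48 = -(-425)*5*48 = -17*(-125)*48 = 2125*48 = 102000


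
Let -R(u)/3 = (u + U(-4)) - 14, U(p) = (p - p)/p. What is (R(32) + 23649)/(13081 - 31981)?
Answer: -1573/1260 ≈ -1.2484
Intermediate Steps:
U(p) = 0 (U(p) = 0/p = 0)
R(u) = 42 - 3*u (R(u) = -3*((u + 0) - 14) = -3*(u - 14) = -3*(-14 + u) = 42 - 3*u)
(R(32) + 23649)/(13081 - 31981) = ((42 - 3*32) + 23649)/(13081 - 31981) = ((42 - 96) + 23649)/(-18900) = (-54 + 23649)*(-1/18900) = 23595*(-1/18900) = -1573/1260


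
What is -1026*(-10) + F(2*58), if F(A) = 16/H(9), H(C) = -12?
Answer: 30776/3 ≈ 10259.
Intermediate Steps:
F(A) = -4/3 (F(A) = 16/(-12) = 16*(-1/12) = -4/3)
-1026*(-10) + F(2*58) = -1026*(-10) - 4/3 = 10260 - 4/3 = 30776/3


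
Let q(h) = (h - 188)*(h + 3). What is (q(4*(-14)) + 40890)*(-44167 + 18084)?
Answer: -1403839226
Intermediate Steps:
q(h) = (-188 + h)*(3 + h)
(q(4*(-14)) + 40890)*(-44167 + 18084) = ((-564 + (4*(-14))² - 740*(-14)) + 40890)*(-44167 + 18084) = ((-564 + (-56)² - 185*(-56)) + 40890)*(-26083) = ((-564 + 3136 + 10360) + 40890)*(-26083) = (12932 + 40890)*(-26083) = 53822*(-26083) = -1403839226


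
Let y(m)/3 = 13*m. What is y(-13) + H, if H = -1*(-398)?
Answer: -109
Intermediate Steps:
y(m) = 39*m (y(m) = 3*(13*m) = 39*m)
H = 398
y(-13) + H = 39*(-13) + 398 = -507 + 398 = -109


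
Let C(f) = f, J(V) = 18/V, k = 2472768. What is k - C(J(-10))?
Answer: 12363849/5 ≈ 2.4728e+6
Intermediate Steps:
k - C(J(-10)) = 2472768 - 18/(-10) = 2472768 - 18*(-1)/10 = 2472768 - 1*(-9/5) = 2472768 + 9/5 = 12363849/5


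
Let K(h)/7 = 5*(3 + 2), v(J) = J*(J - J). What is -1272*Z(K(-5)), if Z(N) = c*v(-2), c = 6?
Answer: 0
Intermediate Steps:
v(J) = 0 (v(J) = J*0 = 0)
K(h) = 175 (K(h) = 7*(5*(3 + 2)) = 7*(5*5) = 7*25 = 175)
Z(N) = 0 (Z(N) = 6*0 = 0)
-1272*Z(K(-5)) = -1272*0 = 0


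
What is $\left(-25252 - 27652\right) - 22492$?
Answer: $-75396$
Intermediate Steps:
$\left(-25252 - 27652\right) - 22492 = -52904 - 22492 = -75396$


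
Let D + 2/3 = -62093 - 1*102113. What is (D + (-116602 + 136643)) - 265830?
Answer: -1229987/3 ≈ -4.1000e+5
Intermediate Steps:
D = -492620/3 (D = -⅔ + (-62093 - 1*102113) = -⅔ + (-62093 - 102113) = -⅔ - 164206 = -492620/3 ≈ -1.6421e+5)
(D + (-116602 + 136643)) - 265830 = (-492620/3 + (-116602 + 136643)) - 265830 = (-492620/3 + 20041) - 265830 = -432497/3 - 265830 = -1229987/3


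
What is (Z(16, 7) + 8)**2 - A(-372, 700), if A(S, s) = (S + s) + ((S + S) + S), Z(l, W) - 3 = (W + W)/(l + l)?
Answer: 235217/256 ≈ 918.82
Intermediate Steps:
Z(l, W) = 3 + W/l (Z(l, W) = 3 + (W + W)/(l + l) = 3 + (2*W)/((2*l)) = 3 + (2*W)*(1/(2*l)) = 3 + W/l)
A(S, s) = s + 4*S (A(S, s) = (S + s) + (2*S + S) = (S + s) + 3*S = s + 4*S)
(Z(16, 7) + 8)**2 - A(-372, 700) = ((3 + 7/16) + 8)**2 - (700 + 4*(-372)) = ((3 + 7*(1/16)) + 8)**2 - (700 - 1488) = ((3 + 7/16) + 8)**2 - 1*(-788) = (55/16 + 8)**2 + 788 = (183/16)**2 + 788 = 33489/256 + 788 = 235217/256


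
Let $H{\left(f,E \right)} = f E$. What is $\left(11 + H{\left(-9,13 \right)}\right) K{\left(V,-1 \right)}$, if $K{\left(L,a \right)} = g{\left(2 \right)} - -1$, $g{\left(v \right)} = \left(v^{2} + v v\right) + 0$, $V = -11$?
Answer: $-954$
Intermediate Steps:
$g{\left(v \right)} = 2 v^{2}$ ($g{\left(v \right)} = \left(v^{2} + v^{2}\right) + 0 = 2 v^{2} + 0 = 2 v^{2}$)
$K{\left(L,a \right)} = 9$ ($K{\left(L,a \right)} = 2 \cdot 2^{2} - -1 = 2 \cdot 4 + 1 = 8 + 1 = 9$)
$H{\left(f,E \right)} = E f$
$\left(11 + H{\left(-9,13 \right)}\right) K{\left(V,-1 \right)} = \left(11 + 13 \left(-9\right)\right) 9 = \left(11 - 117\right) 9 = \left(-106\right) 9 = -954$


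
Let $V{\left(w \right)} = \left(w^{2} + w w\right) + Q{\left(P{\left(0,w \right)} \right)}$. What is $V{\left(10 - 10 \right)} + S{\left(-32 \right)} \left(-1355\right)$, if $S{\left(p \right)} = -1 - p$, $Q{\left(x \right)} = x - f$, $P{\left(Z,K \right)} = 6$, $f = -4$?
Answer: $-41995$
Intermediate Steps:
$Q{\left(x \right)} = 4 + x$ ($Q{\left(x \right)} = x - -4 = x + 4 = 4 + x$)
$V{\left(w \right)} = 10 + 2 w^{2}$ ($V{\left(w \right)} = \left(w^{2} + w w\right) + \left(4 + 6\right) = \left(w^{2} + w^{2}\right) + 10 = 2 w^{2} + 10 = 10 + 2 w^{2}$)
$V{\left(10 - 10 \right)} + S{\left(-32 \right)} \left(-1355\right) = \left(10 + 2 \left(10 - 10\right)^{2}\right) + \left(-1 - -32\right) \left(-1355\right) = \left(10 + 2 \cdot 0^{2}\right) + \left(-1 + 32\right) \left(-1355\right) = \left(10 + 2 \cdot 0\right) + 31 \left(-1355\right) = \left(10 + 0\right) - 42005 = 10 - 42005 = -41995$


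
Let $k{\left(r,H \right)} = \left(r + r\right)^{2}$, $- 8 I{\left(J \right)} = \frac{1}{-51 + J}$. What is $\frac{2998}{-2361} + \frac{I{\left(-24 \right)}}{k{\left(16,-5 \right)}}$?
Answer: $- \frac{613989613}{483532800} \approx -1.2698$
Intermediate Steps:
$I{\left(J \right)} = - \frac{1}{8 \left(-51 + J\right)}$
$k{\left(r,H \right)} = 4 r^{2}$ ($k{\left(r,H \right)} = \left(2 r\right)^{2} = 4 r^{2}$)
$\frac{2998}{-2361} + \frac{I{\left(-24 \right)}}{k{\left(16,-5 \right)}} = \frac{2998}{-2361} + \frac{\left(-1\right) \frac{1}{-408 + 8 \left(-24\right)}}{4 \cdot 16^{2}} = 2998 \left(- \frac{1}{2361}\right) + \frac{\left(-1\right) \frac{1}{-408 - 192}}{4 \cdot 256} = - \frac{2998}{2361} + \frac{\left(-1\right) \frac{1}{-600}}{1024} = - \frac{2998}{2361} + \left(-1\right) \left(- \frac{1}{600}\right) \frac{1}{1024} = - \frac{2998}{2361} + \frac{1}{600} \cdot \frac{1}{1024} = - \frac{2998}{2361} + \frac{1}{614400} = - \frac{613989613}{483532800}$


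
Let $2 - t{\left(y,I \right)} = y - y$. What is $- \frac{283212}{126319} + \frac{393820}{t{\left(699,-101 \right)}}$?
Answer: $\frac{24873191078}{126319} \approx 1.9691 \cdot 10^{5}$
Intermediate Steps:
$t{\left(y,I \right)} = 2$ ($t{\left(y,I \right)} = 2 - \left(y - y\right) = 2 - 0 = 2 + 0 = 2$)
$- \frac{283212}{126319} + \frac{393820}{t{\left(699,-101 \right)}} = - \frac{283212}{126319} + \frac{393820}{2} = \left(-283212\right) \frac{1}{126319} + 393820 \cdot \frac{1}{2} = - \frac{283212}{126319} + 196910 = \frac{24873191078}{126319}$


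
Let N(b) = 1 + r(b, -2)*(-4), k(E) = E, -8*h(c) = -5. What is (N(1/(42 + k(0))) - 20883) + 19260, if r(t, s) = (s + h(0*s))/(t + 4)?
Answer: -273887/169 ≈ -1620.6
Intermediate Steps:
h(c) = 5/8 (h(c) = -1/8*(-5) = 5/8)
r(t, s) = (5/8 + s)/(4 + t) (r(t, s) = (s + 5/8)/(t + 4) = (5/8 + s)/(4 + t))
N(b) = 1 + 11/(2*(4 + b)) (N(b) = 1 + ((5/8 - 2)/(4 + b))*(-4) = 1 + (-11/8/(4 + b))*(-4) = 1 - 11/(8*(4 + b))*(-4) = 1 + 11/(2*(4 + b)))
(N(1/(42 + k(0))) - 20883) + 19260 = ((19/2 + 1/(42 + 0))/(4 + 1/(42 + 0)) - 20883) + 19260 = ((19/2 + 1/42)/(4 + 1/42) - 20883) + 19260 = ((200/21)/(169/42) - 20883) + 19260 = ((42/169)*(200/21) - 20883) + 19260 = (400/169 - 20883) + 19260 = -3528827/169 + 19260 = -273887/169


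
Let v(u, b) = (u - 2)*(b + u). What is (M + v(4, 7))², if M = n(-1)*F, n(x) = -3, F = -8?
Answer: 2116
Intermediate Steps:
v(u, b) = (-2 + u)*(b + u)
M = 24 (M = -3*(-8) = 24)
(M + v(4, 7))² = (24 + (4² - 2*7 - 2*4 + 7*4))² = (24 + (16 - 14 - 8 + 28))² = (24 + 22)² = 46² = 2116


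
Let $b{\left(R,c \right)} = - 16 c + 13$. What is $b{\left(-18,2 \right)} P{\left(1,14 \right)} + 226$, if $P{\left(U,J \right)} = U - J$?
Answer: $473$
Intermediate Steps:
$b{\left(R,c \right)} = 13 - 16 c$
$b{\left(-18,2 \right)} P{\left(1,14 \right)} + 226 = \left(13 - 32\right) \left(1 - 14\right) + 226 = \left(-19\right) \left(-13\right) + 226 = 247 + 226 = 473$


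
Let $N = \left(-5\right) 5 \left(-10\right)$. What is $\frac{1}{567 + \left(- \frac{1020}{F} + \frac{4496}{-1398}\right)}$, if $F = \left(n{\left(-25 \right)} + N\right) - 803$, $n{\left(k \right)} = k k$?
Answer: $\frac{1398}{768365} \approx 0.0018194$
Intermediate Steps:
$n{\left(k \right)} = k^{2}$
$N = 250$ ($N = \left(-25\right) \left(-10\right) = 250$)
$F = 72$ ($F = \left(\left(-25\right)^{2} + 250\right) - 803 = \left(625 + 250\right) - 803 = 875 - 803 = 72$)
$\frac{1}{567 + \left(- \frac{1020}{F} + \frac{4496}{-1398}\right)} = \frac{1}{567 + \left(- \frac{1020}{72} + \frac{4496}{-1398}\right)} = \frac{1}{567 + \left(\left(-1020\right) \frac{1}{72} + 4496 \left(- \frac{1}{1398}\right)\right)} = \frac{1}{567 - \frac{24301}{1398}} = \frac{1}{\frac{768365}{1398}} = \frac{1398}{768365}$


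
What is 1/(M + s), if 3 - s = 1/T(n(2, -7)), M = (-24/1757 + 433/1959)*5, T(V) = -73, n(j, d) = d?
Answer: 251263299/1017756085 ≈ 0.24688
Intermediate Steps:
M = 3568825/3441963 (M = (-24*1/1757 + 433*(1/1959))*5 = (-24/1757 + 433/1959)*5 = (713765/3441963)*5 = 3568825/3441963 ≈ 1.0369)
s = 220/73 (s = 3 - 1/(-73) = 3 - 1*(-1/73) = 3 + 1/73 = 220/73 ≈ 3.0137)
1/(M + s) = 1/(3568825/3441963 + 220/73) = 1/(1017756085/251263299) = 251263299/1017756085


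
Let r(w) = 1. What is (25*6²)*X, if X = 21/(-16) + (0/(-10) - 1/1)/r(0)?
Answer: -8325/4 ≈ -2081.3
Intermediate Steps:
X = -37/16 (X = 21/(-16) + (0/(-10) - 1/1)/1 = 21*(-1/16) + (0*(-⅒) - 1*1)*1 = -21/16 + (0 - 1)*1 = -21/16 - 1*1 = -21/16 - 1 = -37/16 ≈ -2.3125)
(25*6²)*X = (25*6²)*(-37/16) = (25*36)*(-37/16) = 900*(-37/16) = -8325/4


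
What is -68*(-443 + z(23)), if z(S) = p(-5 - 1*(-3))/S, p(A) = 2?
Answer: 692716/23 ≈ 30118.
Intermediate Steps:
z(S) = 2/S
-68*(-443 + z(23)) = -68*(-443 + 2/23) = -68*(-10187/23) = 692716/23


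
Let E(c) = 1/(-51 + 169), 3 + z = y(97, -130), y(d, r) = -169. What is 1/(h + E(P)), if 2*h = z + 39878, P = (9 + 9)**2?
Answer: 118/2342655 ≈ 5.0370e-5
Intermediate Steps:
z = -172 (z = -3 - 169 = -172)
P = 324 (P = 18**2 = 324)
E(c) = 1/118
h = 19853 (h = (-172 + 39878)/2 = (1/2)*39706 = 19853)
1/(h + E(P)) = 1/(19853 + 1/118) = 1/(2342655/118) = 118/2342655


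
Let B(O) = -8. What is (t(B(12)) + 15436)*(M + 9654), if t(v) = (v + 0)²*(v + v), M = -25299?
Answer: -225475740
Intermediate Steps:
t(v) = 2*v³ (t(v) = v²*(2*v) = 2*v³)
(t(B(12)) + 15436)*(M + 9654) = (2*(-8)³ + 15436)*(-25299 + 9654) = (2*(-512) + 15436)*(-15645) = (-1024 + 15436)*(-15645) = 14412*(-15645) = -225475740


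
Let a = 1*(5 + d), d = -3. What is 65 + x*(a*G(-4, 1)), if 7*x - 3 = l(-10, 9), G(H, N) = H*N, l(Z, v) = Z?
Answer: 73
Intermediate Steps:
x = -1 (x = 3/7 + (⅐)*(-10) = 3/7 - 10/7 = -1)
a = 2 (a = 1*(5 - 3) = 1*2 = 2)
65 + x*(a*G(-4, 1)) = 65 - 2*(-4*1) = 65 - 2*(-4) = 65 - 1*(-8) = 65 + 8 = 73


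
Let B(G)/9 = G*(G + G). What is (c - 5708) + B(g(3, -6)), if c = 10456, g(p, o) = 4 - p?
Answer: 4766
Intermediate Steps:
B(G) = 18*G**2 (B(G) = 9*(G*(G + G)) = 9*(G*(2*G)) = 9*(2*G**2) = 18*G**2)
(c - 5708) + B(g(3, -6)) = (10456 - 5708) + 18*(4 - 1*3)**2 = 4748 + 18*(4 - 3)**2 = 4748 + 18*1**2 = 4748 + 18*1 = 4748 + 18 = 4766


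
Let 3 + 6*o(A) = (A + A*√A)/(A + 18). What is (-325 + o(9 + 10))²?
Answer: 5218913423/49284 - 686299*√19/12321 ≈ 1.0565e+5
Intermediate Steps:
o(A) = -½ + (A + A^(3/2))/(6*(18 + A)) (o(A) = -½ + ((A + A*√A)/(A + 18))/6 = -½ + ((A + A^(3/2))/(18 + A))/6 = -½ + (A + A^(3/2))/(6*(18 + A)))
(-325 + o(9 + 10))² = (-325 + (-54 + (9 + 10)^(3/2) - 2*(9 + 10))/(6*(18 + (9 + 10))))² = (-325 + (-54 + 19^(3/2) - 2*19)/(6*(18 + 19)))² = (-325 + (⅙)*(-54 + 19*√19 - 38)/37)² = (-325 + (⅙)*(1/37)*(-92 + 19*√19))² = (-325 + (-46/111 + 19*√19/222))² = (-36121/111 + 19*√19/222)²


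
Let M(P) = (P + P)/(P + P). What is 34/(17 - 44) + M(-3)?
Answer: -7/27 ≈ -0.25926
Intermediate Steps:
M(P) = 1 (M(P) = (2*P)/((2*P)) = (2*P)*(1/(2*P)) = 1)
34/(17 - 44) + M(-3) = 34/(17 - 44) + 1 = 34/(-27) + 1 = 34*(-1/27) + 1 = -34/27 + 1 = -7/27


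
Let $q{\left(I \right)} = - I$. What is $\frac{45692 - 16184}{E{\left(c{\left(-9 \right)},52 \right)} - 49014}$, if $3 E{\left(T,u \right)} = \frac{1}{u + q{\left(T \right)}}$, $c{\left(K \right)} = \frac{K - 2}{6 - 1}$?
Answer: $- \frac{23990004}{39848377} \approx -0.60203$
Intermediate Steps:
$c{\left(K \right)} = - \frac{2}{5} + \frac{K}{5}$ ($c{\left(K \right)} = \frac{-2 + K}{5} = \left(-2 + K\right) \frac{1}{5} = - \frac{2}{5} + \frac{K}{5}$)
$E{\left(T,u \right)} = \frac{1}{3 \left(u - T\right)}$
$\frac{45692 - 16184}{E{\left(c{\left(-9 \right)},52 \right)} - 49014} = \frac{45692 - 16184}{\frac{1}{3 \left(52 - \left(- \frac{2}{5} + \frac{1}{5} \left(-9\right)\right)\right)} - 49014} = \frac{29508}{\frac{1}{3 \left(52 - \left(- \frac{2}{5} - \frac{9}{5}\right)\right)} - 49014} = \frac{29508}{\frac{1}{3 \left(52 - - \frac{11}{5}\right)} - 49014} = \frac{29508}{\frac{1}{3 \left(52 + \frac{11}{5}\right)} - 49014} = \frac{29508}{\frac{1}{3 \cdot \frac{271}{5}} - 49014} = \frac{29508}{\frac{1}{3} \cdot \frac{5}{271} - 49014} = \frac{29508}{\frac{5}{813} - 49014} = \frac{29508}{- \frac{39848377}{813}} = 29508 \left(- \frac{813}{39848377}\right) = - \frac{23990004}{39848377}$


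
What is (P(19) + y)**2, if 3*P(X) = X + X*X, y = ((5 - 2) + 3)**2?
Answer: 238144/9 ≈ 26460.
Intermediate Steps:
y = 36 (y = (3 + 3)**2 = 6**2 = 36)
P(X) = X/3 + X**2/3 (P(X) = (X + X*X)/3 = (X + X**2)/3 = X/3 + X**2/3)
(P(19) + y)**2 = ((1/3)*19*(1 + 19) + 36)**2 = ((1/3)*19*20 + 36)**2 = (380/3 + 36)**2 = (488/3)**2 = 238144/9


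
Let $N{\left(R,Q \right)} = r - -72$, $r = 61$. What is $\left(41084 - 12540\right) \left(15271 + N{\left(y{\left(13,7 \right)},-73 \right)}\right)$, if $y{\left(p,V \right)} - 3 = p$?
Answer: $439691776$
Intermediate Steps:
$y{\left(p,V \right)} = 3 + p$
$N{\left(R,Q \right)} = 133$ ($N{\left(R,Q \right)} = 61 - -72 = 61 + 72 = 133$)
$\left(41084 - 12540\right) \left(15271 + N{\left(y{\left(13,7 \right)},-73 \right)}\right) = \left(41084 - 12540\right) \left(15271 + 133\right) = 28544 \cdot 15404 = 439691776$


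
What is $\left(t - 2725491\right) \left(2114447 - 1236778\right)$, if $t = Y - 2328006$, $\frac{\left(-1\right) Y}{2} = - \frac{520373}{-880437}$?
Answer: $- \frac{3905001077981102515}{880437} \approx -4.4353 \cdot 10^{12}$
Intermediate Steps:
$Y = - \frac{1040746}{880437}$ ($Y = - 2 \left(- \frac{520373}{-880437}\right) = - 2 \left(\left(-520373\right) \left(- \frac{1}{880437}\right)\right) = \left(-2\right) \frac{520373}{880437} = - \frac{1040746}{880437} \approx -1.1821$)
$t = - \frac{2049663659368}{880437}$ ($t = - \frac{1040746}{880437} - 2328006 = - \frac{2049663659368}{880437} \approx -2.328 \cdot 10^{6}$)
$\left(t - 2725491\right) \left(2114447 - 1236778\right) = \left(- \frac{2049663659368}{880437} - 2725491\right) \left(2114447 - 1236778\right) = - \frac{4449286778935 \left(2114447 - 1236778\right)}{880437} = \left(- \frac{4449286778935}{880437}\right) 877669 = - \frac{3905001077981102515}{880437}$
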